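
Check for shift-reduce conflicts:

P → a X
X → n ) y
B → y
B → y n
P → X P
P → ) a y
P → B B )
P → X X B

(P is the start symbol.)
Yes — I7: [B → y .] vs [B → y . n]; I14: [P → X X B .] vs [B → . y]

A shift-reduce conflict occurs when an LR(0) state has both:
  - a complete (reduce) item [A → α .] (dot at the end), and
  - a shift item [B → β . c γ] (dot before a terminal).

Augment with P' → P and build the canonical LR(0) collection (I0 = CLOSURE({[P' → . P]}), then GOTO on every symbol after a dot until no new states appear). It has 19 states:
  I0: { [B → . y n], [B → . y], [P → . ) a y], [P → . B B )], [P → . X P], [P → . X X B], [P → . a X], [P' → . P], [X → . n ) y] }  — shift
  I1: { [P → ) . a y] }  — shift
  I2: { [B → . y n], [B → . y], [P → B . B )] }  — shift
  I3: { [P' → P .] }  — accept
  I4: { [B → . y n], [B → . y], [P → . ) a y], [P → . B B )], [P → . X P], [P → . X X B], [P → . a X], [P → X . P], [P → X . X B], [X → . n ) y] }  — shift
  I5: { [P → a . X], [X → . n ) y] }  — shift
  I6: { [X → n . ) y] }  — shift
  I7: { [B → y . n], [B → y .] }  — shift, reduce
  I8: { [B → y n .] }  — reduce
  I9: { [X → n ) . y] }  — shift
  I10: { [X → n ) y .] }  — reduce
  I11: { [P → a X .] }  — reduce
  I12: { [P → X P .] }  — reduce
  I13: { [B → . y n], [B → . y], [P → . ) a y], [P → . B B )], [P → . X P], [P → . X X B], [P → . a X], [P → X . P], [P → X . X B], [P → X X . B], [X → . n ) y] }  — shift
  I14: { [B → . y n], [B → . y], [P → B . B )], [P → X X B .] }  — shift, reduce
  I15: { [P → B B . )] }  — shift
  I16: { [P → B B ) .] }  — reduce
  I17: { [P → ) a . y] }  — shift
  I18: { [P → ) a y .] }  — reduce

I7 contains reduce item [B → y .] and shift item [B → y . n] — shift-reduce conflict.
I14 contains reduce item [P → X X B .] and shift items [B → . y], [B → . y n] — shift-reduce conflict.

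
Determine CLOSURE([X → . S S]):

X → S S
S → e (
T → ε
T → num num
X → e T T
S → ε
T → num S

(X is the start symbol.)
Start with: [X → . S S]
  [X → . S S] has the dot before S: add [S → . e (], [S → .]
No further items can be added.

CLOSURE = { [S → . e (], [S → .], [X → . S S] }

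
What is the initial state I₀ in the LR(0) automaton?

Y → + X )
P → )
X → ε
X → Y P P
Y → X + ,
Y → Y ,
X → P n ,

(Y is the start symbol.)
{ [P → . )], [X → . P n ,], [X → . Y P P], [X → .], [Y → . + X )], [Y → . X + ,], [Y → . Y ,], [Y' → . Y] }

First, augment the grammar with Y' → Y
I₀ = CLOSURE({ [Y' → . Y] }):
  [Y' → . Y] has the dot before Y: add [Y → . + X )], [Y → . X + ,], [Y → . Y ,]
  [Y → . X + ,] has the dot before X: add [X → .], [X → . Y P P], [X → . P n ,]
  [X → . P n ,] has the dot before P: add [P → . )]
No further items can be added.

I₀ = { [P → . )], [X → . P n ,], [X → . Y P P], [X → .], [Y → . + X )], [Y → . X + ,], [Y → . Y ,], [Y' → . Y] }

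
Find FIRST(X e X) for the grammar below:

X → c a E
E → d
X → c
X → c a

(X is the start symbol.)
FIRST sets of the non-terminals involved (from the grammar, by fixed-point iteration):
  FIRST(X) = { 'c' }

To compute FIRST(X e X), process the symbols left to right:
Symbol X is a non-terminal. Add FIRST(X) \ {ε} = { 'c' }
X is not nullable (ε ∉ FIRST(X)), so stop here.
FIRST(X e X) = { 'c' }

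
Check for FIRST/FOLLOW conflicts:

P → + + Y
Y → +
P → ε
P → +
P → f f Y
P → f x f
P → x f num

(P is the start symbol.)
Nullable non-terminals: P.

P: nullable alternative(s) P → ε; FOLLOW(P) = { $ }
  P → + + Y: FIRST \ {ε} = { '+' } — disjoint from FOLLOW(P)
  P → ε: FIRST \ {ε} = { } — this is the only nullable alternative, skip
  P → +: FIRST \ {ε} = { '+' } — disjoint from FOLLOW(P)
  P → f f Y: FIRST \ {ε} = { 'f' } — disjoint from FOLLOW(P)
  P → f x f: FIRST \ {ε} = { 'f' } — disjoint from FOLLOW(P)
  P → x f num: FIRST \ {ε} = { 'x' } — disjoint from FOLLOW(P)

Y has no nullable alternative, so no FIRST/FOLLOW check is needed there.

No FIRST/FOLLOW conflicts found.

Answer: No FIRST/FOLLOW conflicts.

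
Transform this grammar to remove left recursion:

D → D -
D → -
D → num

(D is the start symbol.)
D is directly left-recursive. The standard transformation for
  A → A α₁ | ... | A α_m | β₁ | ... | β_n
is
  A  → β₁ A' | ... | β_n A'
  A' → α₁ A' | ... | α_m A' | ε

D → - becomes D → - D'
D → num becomes D → num D'
D → D - becomes D' → - D'
Add D' → ε

Resulting grammar:
D → - D'
D → num D'
D' → - D'
D' → ε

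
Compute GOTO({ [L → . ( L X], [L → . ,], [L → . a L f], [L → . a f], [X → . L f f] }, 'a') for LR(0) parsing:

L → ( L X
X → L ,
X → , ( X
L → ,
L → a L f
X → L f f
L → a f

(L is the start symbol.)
GOTO(I, 'a') = CLOSURE({ [A → αX.β] : [A → α.Xβ] ∈ I, X = 'a' })

Items with dot before 'a', with the dot advanced:
  [L → . a L f] → [L → a . L f]
  [L → . a f] → [L → a . f]
Closure of the advanced items:
  [L → a . L f] has the dot before L: add [L → . ( L X], [L → . ,], [L → . a L f], [L → . a f]

GOTO = { [L → . ( L X], [L → . ,], [L → . a L f], [L → . a f], [L → a . L f], [L → a . f] }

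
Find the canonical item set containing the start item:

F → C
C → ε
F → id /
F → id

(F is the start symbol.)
First, augment the grammar with F' → F
I₀ = CLOSURE({ [F' → . F] }):
  [F' → . F] has the dot before F: add [F → . C], [F → . id /], [F → . id]
  [F → . C] has the dot before C: add [C → .]
No further items can be added.

I₀ = { [C → .], [F → . C], [F → . id /], [F → . id], [F' → . F] }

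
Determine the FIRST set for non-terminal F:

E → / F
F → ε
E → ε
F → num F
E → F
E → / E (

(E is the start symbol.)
To compute FIRST(F), examine every production with F on the left-hand side, reading each right-hand side left to right until a non-nullable symbol is reached.

From F → ε:
  - ε-production, so ε ∈ FIRST(F)
From F → num F:
  - num is a terminal: add 'num' and stop

Collecting: FIRST(F) = { 'num', ε }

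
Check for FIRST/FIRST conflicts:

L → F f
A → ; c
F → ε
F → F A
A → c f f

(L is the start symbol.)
No FIRST/FIRST conflicts.

FIRST sets of the non-terminals at (or reachable through a nullable prefix from) the front of some alternative:
  FIRST(F) = { ';', 'c', ε }
  FIRST(A) = { ';', 'c' }

Productions for A:
  A → ; c: FIRST = { ';' }
  A → c f f: FIRST = { 'c' }
Productions for F:
  F → ε: FIRST = { ε }
  F → F A: FIRST = { ';', 'c' }
L has only one production, so no FIRST/FIRST conflict is possible there.

All alternatives of each non-terminal have pairwise disjoint FIRST sets.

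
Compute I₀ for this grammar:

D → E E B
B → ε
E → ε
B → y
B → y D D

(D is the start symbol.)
{ [D → . E E B], [D' → . D], [E → .] }

First, augment the grammar with D' → D
I₀ = CLOSURE({ [D' → . D] }):
  [D' → . D] has the dot before D: add [D → . E E B]
  [D → . E E B] has the dot before E: add [E → .]
No further items can be added.

I₀ = { [D → . E E B], [D' → . D], [E → .] }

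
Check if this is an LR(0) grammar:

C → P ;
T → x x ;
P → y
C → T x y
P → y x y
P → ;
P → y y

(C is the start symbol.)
Augment with C' → C and build the canonical LR(0) collection (I0 = CLOSURE({[C' → . C]}), then GOTO on every symbol after a dot until no new states appear). It has 15 states:
  I0: { [C → . P ;], [C → . T x y], [C' → . C], [P → . ;], [P → . y x y], [P → . y y], [P → . y], [T → . x x ;] }  — shift
  I1: { [P → ; .] }  — reduce
  I2: { [C' → C .] }  — accept
  I3: { [C → P . ;] }  — shift
  I4: { [C → T . x y] }  — shift
  I5: { [T → x . x ;] }  — shift
  I6: { [P → y . x y], [P → y . y], [P → y .] }  — shift, reduce
  I7: { [P → y x . y] }  — shift
  I8: { [P → y y .] }  — reduce
  I9: { [P → y x y .] }  — reduce
  I10: { [T → x x . ;] }  — shift
  I11: { [T → x x ; .] }  — reduce
  I12: { [C → T x . y] }  — shift
  I13: { [C → T x y .] }  — reduce
  I14: { [C → P ; .] }  — reduce

Conflict in state I6:
  Shift-reduce conflict between [P → y .] and [P → y . x y]
So the grammar is NOT LR(0).

Answer: No. Shift-reduce conflict between [P → y .] and [P → y . x y]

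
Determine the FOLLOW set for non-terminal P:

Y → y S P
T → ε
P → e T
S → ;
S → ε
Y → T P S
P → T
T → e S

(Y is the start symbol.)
{ $, ';' }

In Y → y S P: P is at the end, add FOLLOW(Y)
In Y → T P S: P is followed by S, add FIRST(S) \ {ε} = { ';' }
  S is nullable, so also add FOLLOW(Y)

The FOLLOW sets referred to above (computed the same way, to a fixed point):
  FOLLOW(Y) = { $ }

Taking the union: FOLLOW(P) = { $, ';' }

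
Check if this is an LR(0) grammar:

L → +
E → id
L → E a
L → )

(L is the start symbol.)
Augment with L' → L and build the canonical LR(0) collection (I0 = CLOSURE({[L' → . L]}), then GOTO on every symbol after a dot until no new states appear). It has 7 states:
  I0: { [E → . id], [L → . )], [L → . +], [L → . E a], [L' → . L] }  — shift
  I1: { [L → ) .] }  — reduce
  I2: { [L → + .] }  — reduce
  I3: { [L → E . a] }  — shift
  I4: { [L' → L .] }  — accept
  I5: { [E → id .] }  — reduce
  I6: { [L → E a .] }  — reduce

Every state is either a pure shift/goto state or contains exactly one complete item and nothing to shift — no conflicts. The grammar is LR(0).

Answer: Yes, the grammar is LR(0)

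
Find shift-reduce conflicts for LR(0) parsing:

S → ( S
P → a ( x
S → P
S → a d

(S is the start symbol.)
A shift-reduce conflict occurs when an LR(0) state has both:
  - a complete (reduce) item [A → α .] (dot at the end), and
  - a shift item [B → β . c γ] (dot before a terminal).

Augment with S' → S and build the canonical LR(0) collection (I0 = CLOSURE({[S' → . S]}), then GOTO on every symbol after a dot until no new states appear). It has 9 states:
  I0: { [P → . a ( x], [S → . ( S], [S → . P], [S → . a d], [S' → . S] }  — shift
  I1: { [P → . a ( x], [S → ( . S], [S → . ( S], [S → . P], [S → . a d] }  — shift
  I2: { [S → P .] }  — reduce
  I3: { [S' → S .] }  — accept
  I4: { [P → a . ( x], [S → a . d] }  — shift
  I5: { [P → a ( . x] }  — shift
  I6: { [S → a d .] }  — reduce
  I7: { [P → a ( x .] }  — reduce
  I8: { [S → ( S .] }  — reduce

No state contains both a complete item and a shift item.

Answer: No shift-reduce conflicts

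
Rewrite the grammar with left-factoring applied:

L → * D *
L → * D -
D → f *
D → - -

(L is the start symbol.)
Left-factoring transforms A → αβ₁ | αβ₂ into A → αA' and A' → β₁ | β₂
(α is the longest common prefix among the alternatives). Repeat until
no nonterminal has two alternatives with a common prefix.

Round 1: L has alternatives sharing prefix '* D'. Introduce L': L → * D L'
  Add: L' → *
  Add: L' → -

No remaining common prefixes — done.

Resulting grammar:
L → * D L'
L' → *
L' → -
D → f *
D → - -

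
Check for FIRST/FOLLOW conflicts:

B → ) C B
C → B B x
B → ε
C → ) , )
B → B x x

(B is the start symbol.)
A FIRST/FOLLOW conflict occurs when a non-terminal N has a nullable alternative N → β (β ⇒* ε) and another alternative N → α with FIRST(α) ∩ FOLLOW(N) ≠ ∅: on such a lookahead the parser cannot decide between expanding α and letting N vanish via β.

Nullable non-terminals: B.
FIRST sets used below: FIRST(B) = { ')', 'x', ε }

B: nullable alternative(s) B → ε; FOLLOW(B) = { $, ')', 'x' }
  B → ) C B: FIRST \ {ε} = { ')' } — overlaps FOLLOW(B) on { ')' }: CONFLICT
  B → ε: FIRST \ {ε} = { } — this is the only nullable alternative, skip
  B → B x x: FIRST \ {ε} = { ')', 'x' } — overlaps FOLLOW(B) on { ')', 'x' }: CONFLICT

C has no nullable alternative, so no FIRST/FOLLOW check is needed there.

So the grammar has 2 FIRST/FOLLOW conflicts (marked CONFLICT above).

Answer: Yes. B → ')' C B with FOLLOW(B) on { ')' }; B → B x x with FOLLOW(B) on { ')', 'x' }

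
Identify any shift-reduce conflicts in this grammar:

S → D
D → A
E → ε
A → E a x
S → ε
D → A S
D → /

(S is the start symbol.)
Augment with S' → S and build the canonical LR(0) collection (I0 = CLOSURE({[S' → . S]}), then GOTO on every symbol after a dot until no new states appear). It has 9 states:
  I0: { [A → . E a x], [D → . /], [D → . A S], [D → . A], [E → .], [S → . D], [S → .], [S' → . S] }  — shift, 2 reduces
  I1: { [D → / .] }  — reduce
  I2: { [A → . E a x], [D → . /], [D → . A S], [D → . A], [D → A . S], [D → A .], [E → .], [S → . D], [S → .] }  — shift, 3 reduces
  I3: { [S → D .] }  — reduce
  I4: { [A → E . a x] }  — shift
  I5: { [S' → S .] }  — accept
  I6: { [A → E a . x] }  — shift
  I7: { [A → E a x .] }  — reduce
  I8: { [D → A S .] }  — reduce

I0 contains reduce items [E → .], [S → .] and shift item [D → . /] — shift-reduce conflict.
I2 contains reduce items [D → A .], [E → .], [S → .] and shift item [D → . /] — shift-reduce conflict.

Answer: Yes — I0: [E → .] vs [D → . /]; I2: [D → A .] vs [D → . /]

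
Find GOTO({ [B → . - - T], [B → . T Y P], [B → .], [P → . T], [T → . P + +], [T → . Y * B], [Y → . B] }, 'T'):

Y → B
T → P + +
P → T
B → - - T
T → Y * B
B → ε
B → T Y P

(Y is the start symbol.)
{ [B → . - - T], [B → . T Y P], [B → .], [B → T . Y P], [P → . T], [P → T .], [T → . P + +], [T → . Y * B], [Y → . B] }

GOTO(I, 'T') = CLOSURE({ [A → αX.β] : [A → α.Xβ] ∈ I, X = 'T' })

Items with dot before 'T', with the dot advanced:
  [B → . T Y P] → [B → T . Y P]
  [P → . T] → [P → T .]
Closure of the advanced items:
  [B → T . Y P] has the dot before Y: add [Y → . B]
  [Y → . B] has the dot before B: add [B → . - - T], [B → .], [B → . T Y P]
  [B → . T Y P] has the dot before T: add [T → . P + +], [T → . Y * B]
  [T → . P + +] has the dot before P: add [P → . T]

GOTO = { [B → . - - T], [B → . T Y P], [B → .], [B → T . Y P], [P → . T], [P → T .], [T → . P + +], [T → . Y * B], [Y → . B] }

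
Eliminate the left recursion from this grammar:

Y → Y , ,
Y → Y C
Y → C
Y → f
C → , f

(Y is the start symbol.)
Y → C Y'
Y → f Y'
Y' → , , Y'
Y' → C Y'
Y' → ε
C → , f

Y is directly left-recursive. The standard transformation for
  A → A α₁ | ... | A α_m | β₁ | ... | β_n
is
  A  → β₁ A' | ... | β_n A'
  A' → α₁ A' | ... | α_m A' | ε

Y → C becomes Y → C Y'
Y → f becomes Y → f Y'
Y → Y , , becomes Y' → , , Y'
Y → Y C becomes Y' → C Y'
Add Y' → ε

Productions for other non-terminals are unchanged:
  C → , f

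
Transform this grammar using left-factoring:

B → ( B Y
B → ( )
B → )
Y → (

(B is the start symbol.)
B → ( B'
B' → B Y
B' → )
B → )
Y → (

Left-factoring transforms A → αβ₁ | αβ₂ into A → αA' and A' → β₁ | β₂
(α is the longest common prefix among the alternatives). Repeat until
no nonterminal has two alternatives with a common prefix.

Round 1: B has alternatives sharing prefix '('. Introduce B': B → ( B'
  Add: B' → B Y
  Add: B' → )

No remaining common prefixes — done.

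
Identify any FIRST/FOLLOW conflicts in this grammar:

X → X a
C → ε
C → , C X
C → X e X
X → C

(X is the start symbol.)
A FIRST/FOLLOW conflict occurs when a non-terminal N has a nullable alternative N → β (β ⇒* ε) and another alternative N → α with FIRST(α) ∩ FOLLOW(N) ≠ ∅: on such a lookahead the parser cannot decide between expanding α and letting N vanish via β.

Nullable non-terminals: C, X.
FIRST sets used below: FIRST(X) = { ',', 'a', 'e', ε }, FIRST(C) = { ',', 'a', 'e', ε }

C: nullable alternative(s) C → ε; FOLLOW(C) = { $, ',', 'a', 'e' }
  C → ε: FIRST \ {ε} = { } — this is the only nullable alternative, skip
  C → , C X: FIRST \ {ε} = { ',' } — overlaps FOLLOW(C) on { ',' }: CONFLICT
  C → X e X: FIRST \ {ε} = { ',', 'a', 'e' } — overlaps FOLLOW(C) on { ',', 'a', 'e' }: CONFLICT

X: nullable alternative(s) X → C; FOLLOW(X) = { $, ',', 'a', 'e' }
  X → X a: FIRST \ {ε} = { ',', 'a', 'e' } — overlaps FOLLOW(X) on { ',', 'a', 'e' }: CONFLICT
  X → C: FIRST \ {ε} = { ',', 'a', 'e' } — this is the only nullable alternative, skip

So the grammar has 3 FIRST/FOLLOW conflicts (marked CONFLICT above).

Answer: Yes. X → X a with FOLLOW(X) on { ',', 'a', 'e' }; C → ',' C X with FOLLOW(C) on { ',' }; C → X e X with FOLLOW(C) on { ',', 'a', 'e' }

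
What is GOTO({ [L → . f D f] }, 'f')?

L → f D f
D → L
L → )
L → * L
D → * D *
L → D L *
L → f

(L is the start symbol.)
{ [D → . * D *], [D → . L], [L → . )], [L → . * L], [L → . D L *], [L → . f D f], [L → . f], [L → f . D f] }

GOTO(I, 'f') = CLOSURE({ [A → αX.β] : [A → α.Xβ] ∈ I, X = 'f' })

Items with dot before 'f', with the dot advanced:
  [L → . f D f] → [L → f . D f]
Closure of the advanced items:
  [L → f . D f] has the dot before D: add [D → . L], [D → . * D *]
  [D → . L] has the dot before L: add [L → . f D f], [L → . )], [L → . * L], [L → . D L *], [L → . f]

GOTO = { [D → . * D *], [D → . L], [L → . )], [L → . * L], [L → . D L *], [L → . f D f], [L → . f], [L → f . D f] }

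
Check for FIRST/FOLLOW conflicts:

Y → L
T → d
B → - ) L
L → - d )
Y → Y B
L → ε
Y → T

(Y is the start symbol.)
A FIRST/FOLLOW conflict occurs when a non-terminal N has a nullable alternative N → β (β ⇒* ε) and another alternative N → α with FIRST(α) ∩ FOLLOW(N) ≠ ∅: on such a lookahead the parser cannot decide between expanding α and letting N vanish via β.

Nullable non-terminals: L, Y.
FIRST sets used below: FIRST(L) = { '-', ε }, FIRST(Y) = { '-', 'd', ε }, FIRST(B) = { '-' }, FIRST(T) = { 'd' }

L: nullable alternative(s) L → ε; FOLLOW(L) = { $, '-' }
  L → - d ): FIRST \ {ε} = { '-' } — overlaps FOLLOW(L) on { '-' }: CONFLICT
  L → ε: FIRST \ {ε} = { } — this is the only nullable alternative, skip

Y: nullable alternative(s) Y → L; FOLLOW(Y) = { $, '-' }
  Y → L: FIRST \ {ε} = { '-' } — this is the only nullable alternative, skip
  Y → Y B: FIRST \ {ε} = { '-', 'd' } — overlaps FOLLOW(Y) on { '-' }: CONFLICT
  Y → T: FIRST \ {ε} = { 'd' } — disjoint from FOLLOW(Y)

B, T have no nullable alternative, so no FIRST/FOLLOW check is needed there.

So the grammar has 2 FIRST/FOLLOW conflicts (marked CONFLICT above).

Answer: Yes. Y → Y B with FOLLOW(Y) on { '-' }; L → '-' d ')' with FOLLOW(L) on { '-' }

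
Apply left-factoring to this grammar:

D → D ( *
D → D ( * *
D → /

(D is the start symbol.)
Left-factoring transforms A → αβ₁ | αβ₂ into A → αA' and A' → β₁ | β₂
(α is the longest common prefix among the alternatives). Repeat until
no nonterminal has two alternatives with a common prefix.

Round 1: D has alternatives sharing prefix 'D ( *'. Introduce D': D → D ( * D'
  Add: D' → ε
  Add: D' → *

No remaining common prefixes — done.

Resulting grammar:
D → D ( * D'
D' → ε
D' → *
D → /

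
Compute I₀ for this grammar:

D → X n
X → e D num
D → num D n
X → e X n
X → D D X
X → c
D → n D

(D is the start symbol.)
{ [D → . X n], [D → . n D], [D → . num D n], [D' → . D], [X → . D D X], [X → . c], [X → . e D num], [X → . e X n] }

First, augment the grammar with D' → D
I₀ = CLOSURE({ [D' → . D] }):
  [D' → . D] has the dot before D: add [D → . X n], [D → . num D n], [D → . n D]
  [D → . X n] has the dot before X: add [X → . e D num], [X → . e X n], [X → . D D X], [X → . c]
No further items can be added.

I₀ = { [D → . X n], [D → . n D], [D → . num D n], [D' → . D], [X → . D D X], [X → . c], [X → . e D num], [X → . e X n] }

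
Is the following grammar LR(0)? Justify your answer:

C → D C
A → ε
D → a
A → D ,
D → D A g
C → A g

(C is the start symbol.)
Augment with C' → C and build the canonical LR(0) collection (I0 = CLOSURE({[C' → . C]}), then GOTO on every symbol after a dot until no new states appear). It has 10 states:
  I0: { [A → . D ,], [A → .], [C → . A g], [C → . D C], [C' → . C], [D → . D A g], [D → . a] }  — shift, reduce
  I1: { [C → A . g] }  — shift
  I2: { [C' → C .] }  — accept
  I3: { [A → . D ,], [A → .], [A → D . ,], [C → . A g], [C → . D C], [C → D . C], [D → . D A g], [D → . a], [D → D . A g] }  — shift, reduce
  I4: { [D → a .] }  — reduce
  I5: { [A → D , .] }  — reduce
  I6: { [C → A . g], [D → D A . g] }  — shift
  I7: { [C → D C .] }  — reduce
  I8: { [C → A g .], [D → D A g .] }  — 2 reduces
  I9: { [C → A g .] }  — reduce

Conflict in state I0:
  Shift-reduce conflict between [A → .] and [D → . a]
So the grammar is NOT LR(0).

Answer: No. Shift-reduce conflict between [A → .] and [D → . a]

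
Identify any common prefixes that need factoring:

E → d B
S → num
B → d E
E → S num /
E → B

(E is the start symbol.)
No, left-factoring is not needed

Left-factoring is needed when two productions for the same non-terminal
share a common prefix on the right-hand side.

Productions for E:
  E → d B
  E → S num /
  E → B

No common prefixes found.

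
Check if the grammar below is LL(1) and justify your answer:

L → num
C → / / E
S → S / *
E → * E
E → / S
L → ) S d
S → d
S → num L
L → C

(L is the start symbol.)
Relevant sets:
  FIRST(C) = { '/' }
  FIRST(S) = { 'd', 'num' }

For L:
  PREDICT(L → num) = { 'num' }
  PREDICT(L → ')' S d) = { ')' }
  PREDICT(L → C) = { '/' }
For S:
  PREDICT(S → S '/' '*') = { 'd', 'num' }
  PREDICT(S → d) = { 'd' }
  PREDICT(S → num L) = { 'num' }
For E:
  PREDICT(E → '*' E) = { '*' }
  PREDICT(E → '/' S) = { '/' }
C has a single production, so nothing to check there.

Conflict found: Predict set conflict for S: { 'd' }
The grammar is NOT LL(1).

Answer: No. Predict set conflict for S: { 'd' }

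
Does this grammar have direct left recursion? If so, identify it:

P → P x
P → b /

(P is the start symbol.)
Direct left recursion occurs when N → N α for some non-terminal N (the right-hand side begins with the left-hand side itself).

P → P x: LEFT RECURSIVE (starts with P)
P → b /: starts with b

The grammar has direct left recursion on: P.

Answer: Yes, P is left-recursive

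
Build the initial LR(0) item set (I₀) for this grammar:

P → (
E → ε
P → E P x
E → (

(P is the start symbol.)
First, augment the grammar with P' → P
I₀ = CLOSURE({ [P' → . P] }):
  [P' → . P] has the dot before P: add [P → . (], [P → . E P x]
  [P → . E P x] has the dot before E: add [E → .], [E → . (]
No further items can be added.

I₀ = { [E → . (], [E → .], [P → . (], [P → . E P x], [P' → . P] }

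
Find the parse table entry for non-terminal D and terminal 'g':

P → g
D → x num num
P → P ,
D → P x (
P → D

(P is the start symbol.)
D → P x (

To find M[D, 'g'], we find productions for D where 'g' is in the predict set (PREDICT(N → α) = (FIRST(α) \ {ε}) ∪ (FOLLOW(N) if α ⇒* ε)).

Relevant sets:
  FIRST(P) = { 'g', 'x' }

D → x num num: PREDICT = { 'x' }
D → P x (: PREDICT = { 'g', 'x' }
  'g' is in predict set, so this production goes in M[D, 'g']

M[D, 'g'] = D → P x (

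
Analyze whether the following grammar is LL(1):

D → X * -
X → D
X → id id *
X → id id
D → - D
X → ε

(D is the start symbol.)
No. Predict set conflict for D: { '-' }

Relevant sets:
  FIRST(X) = { '*', '-', 'id', ε }
  FIRST(D) = { '*', '-', 'id' }
  FOLLOW(X) = { '*' }

For D:
  PREDICT(D → X '*' '-') = { '*', '-', 'id' }
  PREDICT(D → '-' D) = { '-' }
For X:
  PREDICT(X → D) = { '*', '-', 'id' }
  PREDICT(X → id id '*') = { 'id' }
  PREDICT(X → id id) = { 'id' }
  PREDICT(X → ε) = { '*' }

Conflict found: Predict set conflict for D: { '-' }
The grammar is NOT LL(1).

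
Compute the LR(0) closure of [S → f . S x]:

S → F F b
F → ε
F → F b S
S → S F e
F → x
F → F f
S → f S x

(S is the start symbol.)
{ [F → . F b S], [F → . F f], [F → . x], [F → .], [S → . F F b], [S → . S F e], [S → . f S x], [S → f . S x] }

To compute CLOSURE, for each item [A → α.Bβ] where B is a non-terminal, add [B → .γ] for all productions B → γ; repeat for the newly added items until nothing changes.

Start with: [S → f . S x]
  [S → f . S x] has the dot before S: add [S → . F F b], [S → . S F e], [S → . f S x]
  [S → . F F b] has the dot before F: add [F → .], [F → . F b S], [F → . x], [F → . F f]
No further items can be added.

CLOSURE = { [F → . F b S], [F → . F f], [F → . x], [F → .], [S → . F F b], [S → . S F e], [S → . f S x], [S → f . S x] }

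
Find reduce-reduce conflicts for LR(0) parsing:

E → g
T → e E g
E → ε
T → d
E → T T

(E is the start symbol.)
Augment with E' → E and build the canonical LR(0) collection (I0 = CLOSURE({[E' → . E]}), then GOTO on every symbol after a dot until no new states appear). It has 9 states:
  I0: { [E → . T T], [E → . g], [E → .], [E' → . E], [T → . d], [T → . e E g] }  — shift, reduce
  I1: { [E' → E .] }  — accept
  I2: { [E → T . T], [T → . d], [T → . e E g] }  — shift
  I3: { [T → d .] }  — reduce
  I4: { [E → . T T], [E → . g], [E → .], [T → . d], [T → . e E g], [T → e . E g] }  — shift, reduce
  I5: { [E → g .] }  — reduce
  I6: { [T → e E . g] }  — shift
  I7: { [T → e E g .] }  — reduce
  I8: { [E → T T .] }  — reduce

No state contains more than one complete item.

Answer: No reduce-reduce conflicts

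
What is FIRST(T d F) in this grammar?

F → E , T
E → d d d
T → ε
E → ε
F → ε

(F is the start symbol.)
{ 'd' }

FIRST sets of the non-terminals involved (from the grammar, by fixed-point iteration):
  FIRST(T) = { ε }

To compute FIRST(T d F), process the symbols left to right:
Symbol T is a non-terminal. Add FIRST(T) \ {ε} = { }
T is nullable (ε ∈ FIRST(T)), continue to the next symbol.
Symbol d is a terminal. Add 'd' and stop.
FIRST(T d F) = { 'd' }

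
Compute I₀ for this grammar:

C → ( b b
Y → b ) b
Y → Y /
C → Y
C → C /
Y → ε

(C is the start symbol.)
First, augment the grammar with C' → C
I₀ = CLOSURE({ [C' → . C] }):
  [C' → . C] has the dot before C: add [C → . ( b b], [C → . Y], [C → . C /]
  [C → . Y] has the dot before Y: add [Y → . b ) b], [Y → . Y /], [Y → .]
No further items can be added.

I₀ = { [C → . ( b b], [C → . C /], [C → . Y], [C' → . C], [Y → . Y /], [Y → . b ) b], [Y → .] }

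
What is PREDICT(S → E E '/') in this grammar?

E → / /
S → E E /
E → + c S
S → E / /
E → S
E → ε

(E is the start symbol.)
PREDICT(S → E E '/') = (FIRST(RHS) \ {ε}) ∪ (FOLLOW(S) if ε ∈ FIRST(RHS), i.e. RHS ⇒* ε)
FIRST(E) = { '+', '/', ε }
FIRST(E E '/') = { '+', '/' }
ε ∉ FIRST(E E '/'), so FOLLOW(S) is not added.
PREDICT(S → E E '/') = { '+', '/' }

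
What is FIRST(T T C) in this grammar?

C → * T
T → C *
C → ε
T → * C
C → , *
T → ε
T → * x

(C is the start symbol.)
FIRST sets of the non-terminals involved (from the grammar, by fixed-point iteration):
  FIRST(T) = { '*', ',', ε }
  FIRST(C) = { '*', ',', ε }

To compute FIRST(T T C), process the symbols left to right:
Symbol T is a non-terminal. Add FIRST(T) \ {ε} = { '*', ',' }
T is nullable (ε ∈ FIRST(T)), continue to the next symbol.
Symbol T is a non-terminal. Add FIRST(T) \ {ε} = { '*', ',' }
T is nullable (ε ∈ FIRST(T)), continue to the next symbol.
Symbol C is a non-terminal. Add FIRST(C) \ {ε} = { '*', ',' }
C is nullable (ε ∈ FIRST(C)), continue to the next symbol.
All symbols are nullable, so ε is in the result.
FIRST(T T C) = { '*', ',', ε }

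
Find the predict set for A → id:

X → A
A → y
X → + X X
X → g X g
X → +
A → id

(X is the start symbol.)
{ 'id' }

PREDICT(A → id) = (FIRST(RHS) \ {ε}) ∪ (FOLLOW(A) if ε ∈ FIRST(RHS), i.e. RHS ⇒* ε)
FIRST(id) = { 'id' }
ε ∉ FIRST(id), so FOLLOW(A) is not added.
PREDICT(A → id) = { 'id' }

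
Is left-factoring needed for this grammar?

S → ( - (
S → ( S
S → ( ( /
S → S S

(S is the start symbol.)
Yes, S has productions with common prefix '('

Left-factoring is needed when two productions for the same non-terminal
share a common prefix on the right-hand side.

Productions for S:
  S → ( - (
  S → ( S
  S → ( ( /
  S → S S

Found common prefix '(' in productions for S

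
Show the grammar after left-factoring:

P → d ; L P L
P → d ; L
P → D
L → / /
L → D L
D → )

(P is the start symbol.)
P → d ; L P'
P' → P L
P' → ε
P → D
L → / /
L → D L
D → )

Left-factoring transforms A → αβ₁ | αβ₂ into A → αA' and A' → β₁ | β₂
(α is the longest common prefix among the alternatives). Repeat until
no nonterminal has two alternatives with a common prefix.

Round 1: P has alternatives sharing prefix 'd ; L'. Introduce P': P → d ; L P'
  Add: P' → P L
  Add: P' → ε

No remaining common prefixes — done.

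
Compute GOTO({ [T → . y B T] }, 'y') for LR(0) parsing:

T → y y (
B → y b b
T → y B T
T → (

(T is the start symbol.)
{ [B → . y b b], [T → y . B T] }

GOTO(I, 'y') = CLOSURE({ [A → αX.β] : [A → α.Xβ] ∈ I, X = 'y' })

Items with dot before 'y', with the dot advanced:
  [T → . y B T] → [T → y . B T]
Closure of the advanced items:
  [T → y . B T] has the dot before B: add [B → . y b b]

GOTO = { [B → . y b b], [T → y . B T] }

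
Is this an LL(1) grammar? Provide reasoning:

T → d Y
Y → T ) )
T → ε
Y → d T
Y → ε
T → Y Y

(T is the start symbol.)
A grammar is LL(1) if for each non-terminal N with multiple productions, the predict sets of those productions are pairwise disjoint, where PREDICT(N → α) = (FIRST(α) \ {ε}) ∪ (FOLLOW(N) if α ⇒* ε).

Relevant sets:
  FIRST(Y) = { ')', 'd', ε }
  FIRST(T) = { ')', 'd', ε }
  FOLLOW(T) = { $, ')', 'd' }
  FOLLOW(Y) = { $, ')', 'd' }

For T:
  PREDICT(T → d Y) = { 'd' }
  PREDICT(T → ε) = { $, ')', 'd' }
  PREDICT(T → Y Y) = { $, ')', 'd' }
For Y:
  PREDICT(Y → T ')' ')') = { ')', 'd' }
  PREDICT(Y → d T) = { 'd' }
  PREDICT(Y → ε) = { $, ')', 'd' }

Conflict found: Predict set conflict for T: { 'd' }
The grammar is NOT LL(1).

Answer: No. Predict set conflict for T: { 'd' }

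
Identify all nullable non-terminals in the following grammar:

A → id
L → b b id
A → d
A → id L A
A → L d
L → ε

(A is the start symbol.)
{ 'L' }

A non-terminal is nullable if it can derive ε (the empty string): either it has an ε-production, or it has a production whose right-hand side consists entirely of nullable non-terminals.

ε-productions: L → ε
So L is immediately nullable.
No further non-terminal can be added: every production for the remaining non-terminals contains a terminal or a non-nullable non-terminal.
Nullable = { 'L' }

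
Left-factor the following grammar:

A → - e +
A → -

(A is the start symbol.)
A → - A'
A' → e +
A' → ε

Left-factoring transforms A → αβ₁ | αβ₂ into A → αA' and A' → β₁ | β₂
(α is the longest common prefix among the alternatives). Repeat until
no nonterminal has two alternatives with a common prefix.

Round 1: A has alternatives sharing prefix '-'. Introduce A': A → - A'
  Add: A' → e +
  Add: A' → ε

No remaining common prefixes — done.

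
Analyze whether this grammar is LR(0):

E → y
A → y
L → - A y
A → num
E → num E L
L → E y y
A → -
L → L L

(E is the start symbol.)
Augment with E' → E and build the canonical LR(0) collection (I0 = CLOSURE({[E' → . E]}), then GOTO on every symbol after a dot until no new states appear). It has 16 states:
  I0: { [E → . num E L], [E → . y], [E' → . E] }  — shift
  I1: { [E' → E .] }  — accept
  I2: { [E → . num E L], [E → . y], [E → num . E L] }  — shift
  I3: { [E → y .] }  — reduce
  I4: { [E → . num E L], [E → . y], [E → num E . L], [L → . - A y], [L → . E y y], [L → . L L] }  — shift
  I5: { [A → . -], [A → . num], [A → . y], [L → - . A y] }  — shift
  I6: { [L → E . y y] }  — shift
  I7: { [E → . num E L], [E → . y], [E → num E L .], [L → . - A y], [L → . E y y], [L → . L L], [L → L . L] }  — shift, reduce
  I8: { [E → . num E L], [E → . y], [L → . - A y], [L → . E y y], [L → . L L], [L → L . L], [L → L L .] }  — shift, reduce
  I9: { [L → E y . y] }  — shift
  I10: { [L → E y y .] }  — reduce
  I11: { [A → - .] }  — reduce
  I12: { [L → - A . y] }  — shift
  I13: { [A → num .] }  — reduce
  I14: { [A → y .] }  — reduce
  I15: { [L → - A y .] }  — reduce

Conflict in state I7:
  Shift-reduce conflict between [E → num E L .] and [E → . num E L]
So the grammar is NOT LR(0).

Answer: No. Shift-reduce conflict between [E → num E L .] and [E → . num E L]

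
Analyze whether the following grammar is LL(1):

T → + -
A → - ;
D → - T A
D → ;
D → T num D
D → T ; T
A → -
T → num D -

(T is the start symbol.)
A grammar is LL(1) if for each non-terminal N with multiple productions, the predict sets of those productions are pairwise disjoint, where PREDICT(N → α) = (FIRST(α) \ {ε}) ∪ (FOLLOW(N) if α ⇒* ε).

Relevant sets:
  FIRST(T) = { '+', 'num' }

For T:
  PREDICT(T → '+' '-') = { '+' }
  PREDICT(T → num D '-') = { 'num' }
For A:
  PREDICT(A → '-' ';') = { '-' }
  PREDICT(A → '-') = { '-' }
For D:
  PREDICT(D → '-' T A) = { '-' }
  PREDICT(D → ';') = { ';' }
  PREDICT(D → T num D) = { '+', 'num' }
  PREDICT(D → T ';' T) = { '+', 'num' }

Conflict found: Predict set conflict for A: { '-' }
The grammar is NOT LL(1).

Answer: No. Predict set conflict for A: { '-' }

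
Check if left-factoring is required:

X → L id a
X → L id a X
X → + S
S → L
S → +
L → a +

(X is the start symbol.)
Left-factoring is needed when two productions for the same non-terminal
share a common prefix on the right-hand side.

Productions for X:
  X → L id a
  X → L id a X
  X → + S
Productions for S:
  S → L
  S → +

Found common prefix 'L id a' in productions for X

Answer: Yes, X has productions with common prefix 'L id a'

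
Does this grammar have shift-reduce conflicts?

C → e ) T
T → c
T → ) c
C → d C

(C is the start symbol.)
No shift-reduce conflicts

A shift-reduce conflict occurs when an LR(0) state has both:
  - a complete (reduce) item [A → α .] (dot at the end), and
  - a shift item [B → β . c γ] (dot before a terminal).

Augment with C' → C and build the canonical LR(0) collection (I0 = CLOSURE({[C' → . C]}), then GOTO on every symbol after a dot until no new states appear). It has 10 states:
  I0: { [C → . d C], [C → . e ) T], [C' → . C] }  — shift
  I1: { [C' → C .] }  — accept
  I2: { [C → . d C], [C → . e ) T], [C → d . C] }  — shift
  I3: { [C → e . ) T] }  — shift
  I4: { [C → e ) . T], [T → . ) c], [T → . c] }  — shift
  I5: { [T → ) . c] }  — shift
  I6: { [C → e ) T .] }  — reduce
  I7: { [T → c .] }  — reduce
  I8: { [T → ) c .] }  — reduce
  I9: { [C → d C .] }  — reduce

No state contains both a complete item and a shift item.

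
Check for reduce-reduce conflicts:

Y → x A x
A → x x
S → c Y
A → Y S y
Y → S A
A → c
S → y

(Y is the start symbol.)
A reduce-reduce conflict occurs when an LR(0) state has two complete items [A → α .] and [B → β .] — both call for a reduction, and with no lookahead the parser cannot choose between them.

Augment with Y' → Y and build the canonical LR(0) collection (I0 = CLOSURE({[Y' → . Y]}), then GOTO on every symbol after a dot until no new states appear). It has 16 states:
  I0: { [S → . c Y], [S → . y], [Y → . S A], [Y → . x A x], [Y' → . Y] }  — shift
  I1: { [A → . Y S y], [A → . c], [A → . x x], [S → . c Y], [S → . y], [Y → . S A], [Y → . x A x], [Y → S . A] }  — shift
  I2: { [Y' → Y .] }  — accept
  I3: { [S → . c Y], [S → . y], [S → c . Y], [Y → . S A], [Y → . x A x] }  — shift
  I4: { [A → . Y S y], [A → . c], [A → . x x], [S → . c Y], [S → . y], [Y → . S A], [Y → . x A x], [Y → x . A x] }  — shift
  I5: { [S → y .] }  — reduce
  I6: { [Y → x A . x] }  — shift
  I7: { [A → Y . S y], [S → . c Y], [S → . y] }  — shift
  I8: { [A → c .], [S → . c Y], [S → . y], [S → c . Y], [Y → . S A], [Y → . x A x] }  — shift, reduce
  I9: { [A → . Y S y], [A → . c], [A → . x x], [A → x . x], [S → . c Y], [S → . y], [Y → . S A], [Y → . x A x], [Y → x . A x] }  — shift
  I10: { [A → . Y S y], [A → . c], [A → . x x], [A → x . x], [A → x x .], [S → . c Y], [S → . y], [Y → . S A], [Y → . x A x], [Y → x . A x] }  — shift, reduce
  I11: { [S → c Y .] }  — reduce
  I12: { [A → Y S . y] }  — shift
  I13: { [A → Y S y .] }  — reduce
  I14: { [Y → x A x .] }  — reduce
  I15: { [Y → S A .] }  — reduce

No state contains more than one complete item.

Answer: No reduce-reduce conflicts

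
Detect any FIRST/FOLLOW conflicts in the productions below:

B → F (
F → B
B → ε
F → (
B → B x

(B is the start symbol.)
A FIRST/FOLLOW conflict occurs when a non-terminal N has a nullable alternative N → β (β ⇒* ε) and another alternative N → α with FIRST(α) ∩ FOLLOW(N) ≠ ∅: on such a lookahead the parser cannot decide between expanding α and letting N vanish via β.

Nullable non-terminals: B, F.
FIRST sets used below: FIRST(F) = { '(', 'x', ε }, FIRST(B) = { '(', 'x', ε }

B: nullable alternative(s) B → ε; FOLLOW(B) = { $, '(', 'x' }
  B → F (: FIRST \ {ε} = { '(', 'x' } — overlaps FOLLOW(B) on { '(', 'x' }: CONFLICT
  B → ε: FIRST \ {ε} = { } — this is the only nullable alternative, skip
  B → B x: FIRST \ {ε} = { '(', 'x' } — overlaps FOLLOW(B) on { '(', 'x' }: CONFLICT

F: nullable alternative(s) F → B; FOLLOW(F) = { '(' }
  F → B: FIRST \ {ε} = { '(', 'x' } — this is the only nullable alternative, skip
  F → (: FIRST \ {ε} = { '(' } — overlaps FOLLOW(F) on { '(' }: CONFLICT

So the grammar has 3 FIRST/FOLLOW conflicts (marked CONFLICT above).

Answer: Yes. B → F '(' with FOLLOW(B) on { '(', 'x' }; B → B x with FOLLOW(B) on { '(', 'x' }; F → '(' with FOLLOW(F) on { '(' }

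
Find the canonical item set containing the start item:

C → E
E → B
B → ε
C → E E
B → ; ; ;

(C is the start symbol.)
{ [B → . ; ; ;], [B → .], [C → . E E], [C → . E], [C' → . C], [E → . B] }

First, augment the grammar with C' → C
I₀ = CLOSURE({ [C' → . C] }):
  [C' → . C] has the dot before C: add [C → . E], [C → . E E]
  [C → . E] has the dot before E: add [E → . B]
  [E → . B] has the dot before B: add [B → .], [B → . ; ; ;]
No further items can be added.

I₀ = { [B → . ; ; ;], [B → .], [C → . E E], [C → . E], [C' → . C], [E → . B] }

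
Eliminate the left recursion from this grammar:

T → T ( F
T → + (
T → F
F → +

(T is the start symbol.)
T → + ( T'
T → F T'
T' → ( F T'
T' → ε
F → +

T is directly left-recursive. The standard transformation for
  A → A α₁ | ... | A α_m | β₁ | ... | β_n
is
  A  → β₁ A' | ... | β_n A'
  A' → α₁ A' | ... | α_m A' | ε

T → + ( becomes T → + ( T'
T → F becomes T → F T'
T → T ( F becomes T' → ( F T'
Add T' → ε

Productions for other non-terminals are unchanged:
  F → +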